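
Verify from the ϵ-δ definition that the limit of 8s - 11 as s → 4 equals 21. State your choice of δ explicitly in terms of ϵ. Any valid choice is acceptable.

Let ϵ > 0 be given. We need δ > 0 so that 0 < |s − 4| < δ implies |(8s - 11) − 21| < ϵ.
|(8s - 11) − 21| = |8s - 32| = 8|s − 4|.
So 8|s − 4| < ϵ exactly when |s − 4| < ϵ/8.
Take δ = ϵ/8. If 0 < |s − 4| < δ then |(8s - 11) − 21| = 8|s − 4| < 8·(ϵ/8) = ϵ.

δ = ϵ/8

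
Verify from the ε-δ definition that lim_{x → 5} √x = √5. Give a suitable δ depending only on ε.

Let ε > 0 be given. We want δ > 0 such that 0 < |x − 5| < δ implies |√x − √5| < ε.
Rationalise: √x − √5 = (x − 5)/(√x + √5), so |√x − √5| = |x − 5|/(√x + √5).
Restrict δ ≤ 5 so that |x − 5| < 5 forces x > 0, and then √x + √5 > √5.
Hence |√x − √5| < |x − 5|/√5, which is < ε once |x − 5| < √5·ε.
Take δ = min(5, √5·ε). If 0 < |x − 5| < δ then x > 0 and |√x − √5| < |x − 5|/√5 < ε.

δ = min(5, √5·ε)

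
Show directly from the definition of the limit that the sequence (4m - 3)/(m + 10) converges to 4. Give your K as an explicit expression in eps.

Let eps > 0 be given. For m ≥ 1, |(4m - 3)/(m + 10) − 4| = |-43|/((m + 10)) = 43/((m + 10)).
Since m + 10 ≥ m for m ≥ 1, this is ≤ 43/(m) = 43/m.
So |(4m - 3)/(m + 10) − 4| < eps whenever m > 43/eps.
Take K = 43/eps. If m > K then |(4m - 3)/(m + 10) − 4| ≤ 43/m < eps.

K = 43/eps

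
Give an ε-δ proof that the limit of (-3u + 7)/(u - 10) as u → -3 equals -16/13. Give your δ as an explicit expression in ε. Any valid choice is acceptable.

δ = min(13/2, (169/46)ε)

Suppose ε > 0. We want δ > 0 with 0 < |u + 3| < δ ⇒ |(-3u + 7)/(u - 10) + 16/13| < ε.
Combining over a common denominator, (-3u + 7)/(u - 10) + 16/13 = [(-3u + 7)·(-13) − 16·(u - 10)] / [(-13)·(u - 10)] = 23(u + 3) / ((-13)(u - 10)).
So |(-3u + 7)/(u - 10) + 16/13| = 23|u + 3| / (13·|u − 10|).
Restrict δ ≤ 13/2. Then |u + 3| < 13/2 gives |u − 10| = |(u + 3) + (-13)| ≥ 13 − 13/2 = 13/2.
Hence |(-3u + 7)/(u - 10) + 16/13| < 23|u + 3|/(13·(13/2)) = (46/169)|u + 3|, which is < ε once |u + 3| < (169/46)ε.
Take δ = min(13/2, (169/46)ε). Then 0 < |u + 3| < δ forces both bounds, so |(-3u + 7)/(u - 10) + 16/13| < ε.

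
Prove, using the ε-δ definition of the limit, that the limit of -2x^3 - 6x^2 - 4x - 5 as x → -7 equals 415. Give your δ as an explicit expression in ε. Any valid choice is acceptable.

Let ε > 0 be given. We want δ > 0 such that 0 < |x + 7| < δ implies |(-2x^3 - 6x^2 - 4x - 5) − 415| < ε.
(-2x^3 - 6x^2 - 4x - 5) − 415 = -2x^3 - 6x^2 - 4x - 420 = (x + 7)(-2x^2 + 8x - 60).
So |(-2x^3 - 6x^2 - 4x - 5) − 415| = |x + 7|·|-2x^2 + 8x - 60|.
Require δ ≤ 1. Then |x + 7| < 1 gives |x| < 8, and by the triangle inequality |-2x^2 + 8x - 60| ≤ 2·8^2 + 8·8 + 60 = 252.
Hence |(-2x^3 - 6x^2 - 4x - 5) − 415| ≤ 252|x + 7| < ε provided |x + 7| < ε/252.
Choosing δ = min(1, ε/252) ensures both conditions, hence |(-2x^3 - 6x^2 - 4x - 5) − 415| < ε.

δ = min(1, ε/252)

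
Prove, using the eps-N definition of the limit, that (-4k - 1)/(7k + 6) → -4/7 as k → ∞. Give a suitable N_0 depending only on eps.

N_0 = (17/49)/eps

Let eps > 0. For k ≥ 1, |(-4k - 1)/(7k + 6) + 4/7| = |17|/(7(7k + 6)) = 17/(7(7k + 6)).
Since 7k + 6 ≥ 7k for k ≥ 1, this is ≤ 17/(7·7k) = (17/49)/k.
So |(-4k - 1)/(7k + 6) + 4/7| < eps whenever k > (17/49)/eps.
Take N_0 = (17/49)/eps. If k > N_0 then |(-4k - 1)/(7k + 6) + 4/7| ≤ (17/49)/k < eps.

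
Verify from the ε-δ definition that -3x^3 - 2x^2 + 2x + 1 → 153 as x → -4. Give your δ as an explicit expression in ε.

Let ε > 0 be given. We want δ > 0 such that 0 < |x + 4| < δ implies |(-3x^3 - 2x^2 + 2x + 1) − 153| < ε.
(-3x^3 - 2x^2 + 2x + 1) − 153 = -3x^3 - 2x^2 + 2x - 152 = (x + 4)(-3x^2 + 10x - 38).
So |(-3x^3 - 2x^2 + 2x + 1) − 153| = |x + 4|·|-3x^2 + 10x - 38|.
Assume first that |x + 4| < 1, so |x| < 5. Then |-3x^2 + 10x - 38| ≤ 3·5^2 + 10·5 + 38 = 163.
Hence |(-3x^3 - 2x^2 + 2x + 1) − 153| ≤ 163|x + 4| < ε provided |x + 4| < ε/163.
Choosing δ = min(1, ε/163) ensures both conditions, hence |(-3x^3 - 2x^2 + 2x + 1) − 153| < ε.

δ = min(1, ε/163)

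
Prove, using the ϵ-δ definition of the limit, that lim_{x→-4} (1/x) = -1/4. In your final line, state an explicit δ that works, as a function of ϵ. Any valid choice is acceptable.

δ = min(2, 8ϵ)

Let ϵ > 0 be given. We seek δ > 0 such that 0 < |x + 4| < δ implies |1/x + 1/4| < ϵ.
|1/x + 1/4| = |-4 − x|/(4·|x|) = |x + 4|/(4|x|).
Restrict δ ≤ 2. Then |x + 4| < 2 gives |x| > 2, so 4|x| > 8.
Then |1/x + 1/4| < |x + 4|/8, which is < ϵ when |x + 4| < 8ϵ.
Take δ = min(2, 8ϵ). Then 0 < |x + 4| < δ gives both |x + 4| < 2 and |x + 4| < 8ϵ, so |1/x + 1/4| < ϵ.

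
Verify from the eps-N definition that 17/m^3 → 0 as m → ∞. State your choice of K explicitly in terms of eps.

Suppose eps > 0. For m ≥ 1, |17/m^3 − 0| = 17/m^3.
17/m^3 < eps ⇔ m^3 > 17/eps ⇔ m > (17/eps)^{1/3}.
Take K = (17/eps)^{1/3}. Then m > K implies 17/m^3 < eps.

K = (17/eps)^{1/3}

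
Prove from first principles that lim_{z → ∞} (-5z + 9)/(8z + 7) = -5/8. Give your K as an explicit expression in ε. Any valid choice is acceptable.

Let ε > 0. We seek K > 0 such that z > K implies |(-5z + 9)/(8z + 7) + 5/8| < ε.
(-5z + 9)/(8z + 7) + 5/8 = (8(-5z + 9) − (-5)(8z + 7)) / (8(8z + 7)) = 107/(8(8z + 7)).
For z > 0 we have 8z + 7 > 8z, so |(-5z + 9)/(8z + 7) + 5/8| = 107/(8(8z + 7)) < 107/(8·8z) = (107/64)/z.
Thus |(-5z + 9)/(8z + 7) + 5/8| < ε whenever z > (107/64)/ε.
Take K = (107/64)/ε. If z > K then |(-5z + 9)/(8z + 7) + 5/8| < (107/64)/z < ε.

K = (107/64)/ε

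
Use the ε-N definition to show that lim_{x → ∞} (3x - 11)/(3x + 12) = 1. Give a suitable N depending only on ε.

N = (23/3)/ε

Suppose ε > 0. We seek N > 0 such that x > N implies |(3x - 11)/(3x + 12) − 1| < ε.
(3x - 11)/(3x + 12) − 1 = (3(3x - 11) − 3(3x + 12)) / (3(3x + 12)) = -69/(3(3x + 12)).
For x > 0 we have 3x + 12 > 3x, so |(3x - 11)/(3x + 12) − 1| = 69/(3(3x + 12)) < 69/(3·3x) = (23/3)/x.
Thus |(3x - 11)/(3x + 12) − 1| < ε whenever x > (23/3)/ε.
Take N = (23/3)/ε. If x > N then |(3x - 11)/(3x + 12) − 1| < (23/3)/x < ε.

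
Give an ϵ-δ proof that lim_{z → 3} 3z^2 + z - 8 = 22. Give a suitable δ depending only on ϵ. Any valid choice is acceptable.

δ = min(1, ϵ/22)

Let ϵ > 0 be given. We want δ > 0 such that 0 < |z − 3| < δ implies |(3z^2 + z - 8) − 22| < ϵ.
(3z^2 + z - 8) − 22 = 3z^2 + z - 30 = (z − 3)(3z + 10).
So |(3z^2 + z - 8) − 22| = |z − 3|·|3z + 10|.
Require δ ≤ 1. Then |z − 3| < 1 gives |z| < 4, and by the triangle inequality |3z + 10| ≤ 3·4 + 10 = 22.
Hence |(3z^2 + z - 8) − 22| ≤ 22|z − 3| < ϵ provided |z − 3| < ϵ/22.
Choosing δ = min(1, ϵ/22) ensures both conditions, hence |(3z^2 + z - 8) − 22| < ϵ.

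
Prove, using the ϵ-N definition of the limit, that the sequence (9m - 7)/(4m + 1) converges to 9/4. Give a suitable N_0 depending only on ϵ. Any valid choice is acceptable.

N_0 = (37/16)/ϵ

Suppose ϵ > 0. For m ≥ 1, |(9m - 7)/(4m + 1) − (9/4)| = |-37|/(4(4m + 1)) = 37/(4(4m + 1)).
Since 4m + 1 ≥ 4m for m ≥ 1, this is ≤ 37/(4·4m) = (37/16)/m.
So |(9m - 7)/(4m + 1) − (9/4)| < ϵ whenever m > (37/16)/ϵ.
Take N_0 = (37/16)/ϵ. If m > N_0 then |(9m - 7)/(4m + 1) − (9/4)| ≤ (37/16)/m < ϵ.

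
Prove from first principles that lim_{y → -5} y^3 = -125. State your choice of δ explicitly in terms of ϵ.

δ = min(1, ϵ/91)

Let ϵ > 0 be given. We seek δ > 0 with 0 < |y + 5| < δ ⇒ |y^3 + 125| < ϵ.
Factor: y^3 + 125 = (y + 5)(y^2 - 5y + 25), so |y^3 + 125| = |y + 5|·|y^2 - 5y + 25|.
Impose δ ≤ 1 so that |y| < 6; then |y^2 - 5y + 25| ≤ 91.
Hence |y^3 + 125| ≤ 91|y + 5|, which is < ϵ once |y + 5| < ϵ/91.
Take δ = min(1, ϵ/91). If 0 < |y + 5| < δ then both bounds hold and |y^3 + 125| ≤ 91|y + 5| < 91·(ϵ/91) = ϵ.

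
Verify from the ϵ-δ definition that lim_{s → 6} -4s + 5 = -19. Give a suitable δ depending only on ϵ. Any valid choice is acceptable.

Let ϵ > 0. We need δ > 0 so that 0 < |s − 6| < δ implies |(-4s + 5) + 19| < ϵ.
Since (-4s + 5) + 19 = -4(s − 6), we have |(-4s + 5) + 19| = 4|s − 6|.
So 4|s − 6| < ϵ exactly when |s − 6| < ϵ/4.
Choosing δ = ϵ/4 gives |(-4s + 5) + 19| = 4|s − 6| < ϵ whenever |s − 6| < δ.

δ = ϵ/4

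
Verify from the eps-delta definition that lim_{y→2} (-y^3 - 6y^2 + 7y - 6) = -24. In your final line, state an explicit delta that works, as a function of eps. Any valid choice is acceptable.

Suppose eps > 0. We want delta > 0 such that 0 < |y − 2| < delta implies |(-y^3 - 6y^2 + 7y - 6) + 24| < eps.
(-y^3 - 6y^2 + 7y - 6) + 24 = -y^3 - 6y^2 + 7y + 18 = (y − 2)(-y^2 - 8y - 9).
So |(-y^3 - 6y^2 + 7y - 6) + 24| = |y − 2|·|-y^2 - 8y - 9|.
Assume first that |y − 2| < 1, so |y| < 3. Then |-y^2 - 8y - 9| ≤ 3^2 + 8·3 + 9 = 42.
Hence |(-y^3 - 6y^2 + 7y - 6) + 24| ≤ 42|y − 2| < eps provided |y − 2| < eps/42.
Choosing delta = min(1, eps/42) ensures both conditions, hence |(-y^3 - 6y^2 + 7y - 6) + 24| < eps.

delta = min(1, eps/42)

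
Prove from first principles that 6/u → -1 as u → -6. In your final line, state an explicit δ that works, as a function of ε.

δ = min(3, 3ε)

Let ε > 0 be given. We seek δ > 0 such that 0 < |u + 6| < δ implies |6/u + 1| < ε.
|6/u + 1| = 6·|-6 − u|/(6·|u|) = 6|u + 6|/(6|u|).
Require δ ≤ 3 so that |u| > 6 − 3 = 3, hence 6|u| > 18.
Then |6/u + 1| < 6|u + 6|/18, which is < ε when |u + 6| < 3ε.
Take δ = min(3, 3ε). Then 0 < |u + 6| < δ gives both |u + 6| < 3 and |u + 6| < 3ε, so |6/u + 1| < ε.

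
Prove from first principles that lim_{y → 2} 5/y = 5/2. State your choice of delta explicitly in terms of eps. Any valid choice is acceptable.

delta = min(1, (2/5)eps)

Let eps > 0 be given. We seek delta > 0 such that 0 < |y − 2| < delta implies |5/y − (5/2)| < eps.
|5/y − (5/2)| = 5·|2 − y|/(2·|y|) = 5|y − 2|/(2|y|).
Restrict delta ≤ 1. Then |y − 2| < 1 gives |y| > 1, so 2|y| > 2.
Then |5/y − (5/2)| < 5|y − 2|/2, which is < eps when |y − 2| < (2/5)eps.
Take delta = min(1, (2/5)eps). Then 0 < |y − 2| < delta gives both |y − 2| < 1 and |y − 2| < (2/5)eps, so |5/y − (5/2)| < eps.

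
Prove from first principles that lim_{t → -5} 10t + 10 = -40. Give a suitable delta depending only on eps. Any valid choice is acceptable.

delta = eps/10

Let eps > 0 be given. We need delta > 0 so that 0 < |t + 5| < delta implies |(10t + 10) + 40| < eps.
Since (10t + 10) + 40 = 10(t + 5), we have |(10t + 10) + 40| = 10|t + 5|.
Thus it suffices that |t + 5| < eps/10.
Take delta = eps/10. If 0 < |t + 5| < delta then |(10t + 10) + 40| = 10|t + 5| < 10·(eps/10) = eps.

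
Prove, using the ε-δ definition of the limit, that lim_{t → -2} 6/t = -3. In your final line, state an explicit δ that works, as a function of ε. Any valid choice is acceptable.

δ = min(1, (1/3)ε)

Suppose ε > 0. We seek δ > 0 such that 0 < |t + 2| < δ implies |6/t + 3| < ε.
|6/t + 3| = 6·|-2 − t|/(2·|t|) = 6|t + 2|/(2|t|).
Restrict δ ≤ 1. Then |t + 2| < 1 gives |t| > 1, so 2|t| > 2.
Then |6/t + 3| < 6|t + 2|/2, which is < ε when |t + 2| < (1/3)ε.
Take δ = min(1, (1/3)ε). Then 0 < |t + 2| < δ gives both |t + 2| < 1 and |t + 2| < (1/3)ε, so |6/t + 3| < ε.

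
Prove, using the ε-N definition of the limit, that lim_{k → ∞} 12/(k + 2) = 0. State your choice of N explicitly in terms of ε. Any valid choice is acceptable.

Suppose ε > 0. For k ≥ 1, |12/(k + 2) − 0| = 12/(k + 2) ≤ 12/k.
We need 12/k < ε, i.e. k > 12/ε.
Take N = 12/ε. If k > N then |12/(k + 2)| ≤ 12/k < ε.

N = 12/ε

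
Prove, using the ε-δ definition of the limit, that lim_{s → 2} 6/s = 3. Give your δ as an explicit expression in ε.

Let ε > 0. We seek δ > 0 such that 0 < |s − 2| < δ implies |6/s − 3| < ε.
|6/s − 3| = 6·|2 − s|/(2·|s|) = 6|s − 2|/(2|s|).
Require δ ≤ 1 so that |s| > 2 − 1 = 1, hence 2|s| > 2.
Then |6/s − 3| < 6|s − 2|/2, which is < ε when |s − 2| < (1/3)ε.
Take δ = min(1, (1/3)ε). Then 0 < |s − 2| < δ gives both |s − 2| < 1 and |s − 2| < (1/3)ε, so |6/s − 3| < ε.

δ = min(1, (1/3)ε)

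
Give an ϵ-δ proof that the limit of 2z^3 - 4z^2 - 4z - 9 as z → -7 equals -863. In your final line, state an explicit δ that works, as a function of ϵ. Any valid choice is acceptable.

δ = min(1, ϵ/394)

Let ϵ > 0. We want δ > 0 such that 0 < |z + 7| < δ implies |(2z^3 - 4z^2 - 4z - 9) + 863| < ϵ.
(2z^3 - 4z^2 - 4z - 9) + 863 = 2z^3 - 4z^2 - 4z + 854 = (z + 7)(2z^2 - 18z + 122).
So |(2z^3 - 4z^2 - 4z - 9) + 863| = |z + 7|·|2z^2 - 18z + 122|.
Require δ ≤ 1. Then |z + 7| < 1 gives |z| < 8, and by the triangle inequality |2z^2 - 18z + 122| ≤ 2·8^2 + 18·8 + 122 = 394.
Hence |(2z^3 - 4z^2 - 4z - 9) + 863| ≤ 394|z + 7| < ϵ provided |z + 7| < ϵ/394.
Take δ = min(1, ϵ/394). Then 0 < |z + 7| < δ gives both |z + 7| < 1 and |z + 7| < ϵ/394, so |(2z^3 - 4z^2 - 4z - 9) + 863| < ϵ.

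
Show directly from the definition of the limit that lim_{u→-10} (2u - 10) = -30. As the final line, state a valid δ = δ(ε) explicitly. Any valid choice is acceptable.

Let ε > 0 be given. We need δ > 0 so that 0 < |u + 10| < δ implies |(2u - 10) + 30| < ε.
Since (2u - 10) + 30 = 2(u + 10), we have |(2u - 10) + 30| = 2|u + 10|.
So 2|u + 10| < ε exactly when |u + 10| < ε/2.
Take δ = ε/2. If 0 < |u + 10| < δ then |(2u - 10) + 30| = 2|u + 10| < 2·(ε/2) = ε.

δ = ε/2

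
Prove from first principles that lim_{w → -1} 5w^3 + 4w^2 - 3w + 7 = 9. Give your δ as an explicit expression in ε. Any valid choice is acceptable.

Let ε > 0. We want δ > 0 such that 0 < |w + 1| < δ implies |(5w^3 + 4w^2 - 3w + 7) − 9| < ε.
(5w^3 + 4w^2 - 3w + 7) − 9 = 5w^3 + 4w^2 - 3w - 2 = (w + 1)(5w^2 - w - 2).
So |(5w^3 + 4w^2 - 3w + 7) − 9| = |w + 1|·|5w^2 - w - 2|.
Assume first that |w + 1| < 2, so |w| < 3. Then |5w^2 - w - 2| ≤ 5·3^2 + 3 + 2 = 50.
Hence |(5w^3 + 4w^2 - 3w + 7) − 9| ≤ 50|w + 1| < ε provided |w + 1| < ε/50.
Take δ = min(2, ε/50). Then 0 < |w + 1| < δ gives both |w + 1| < 2 and |w + 1| < ε/50, so |(5w^3 + 4w^2 - 3w + 7) − 9| < ε.

δ = min(2, ε/50)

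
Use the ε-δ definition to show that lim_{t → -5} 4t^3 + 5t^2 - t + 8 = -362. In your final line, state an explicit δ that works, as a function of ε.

Suppose ε > 0. We want δ > 0 such that 0 < |t + 5| < δ implies |(4t^3 + 5t^2 - t + 8) + 362| < ε.
(4t^3 + 5t^2 - t + 8) + 362 = 4t^3 + 5t^2 - t + 370 = (t + 5)(4t^2 - 15t + 74).
So |(4t^3 + 5t^2 - t + 8) + 362| = |t + 5|·|4t^2 - 15t + 74|.
Assume first that |t + 5| < 2, so |t| < 7. Then |4t^2 - 15t + 74| ≤ 4·7^2 + 15·7 + 74 = 375.
Hence |(4t^3 + 5t^2 - t + 8) + 362| ≤ 375|t + 5| < ε provided |t + 5| < ε/375.
Choosing δ = min(2, ε/375) ensures both conditions, hence |(4t^3 + 5t^2 - t + 8) + 362| < ε.

δ = min(2, ε/375)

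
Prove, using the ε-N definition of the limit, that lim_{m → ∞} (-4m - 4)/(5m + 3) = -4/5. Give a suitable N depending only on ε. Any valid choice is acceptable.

Fix ε > 0. For m ≥ 1, |(-4m - 4)/(5m + 3) + 4/5| = |-8|/(5(5m + 3)) = 8/(5(5m + 3)).
Since 5m + 3 ≥ 5m for m ≥ 1, this is ≤ 8/(5·5m) = (8/25)/m.
So |(-4m - 4)/(5m + 3) + 4/5| < ε whenever m > (8/25)/ε.
Take N = (8/25)/ε. If m > N then |(-4m - 4)/(5m + 3) + 4/5| ≤ (8/25)/m < ε.

N = (8/25)/ε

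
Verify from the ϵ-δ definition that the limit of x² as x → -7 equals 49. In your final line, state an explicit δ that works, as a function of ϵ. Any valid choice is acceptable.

Suppose ϵ > 0. We seek δ > 0 with 0 < |x + 7| < δ ⇒ |x² − 49| < ϵ.
Factor: x² − 49 = (x + 7)(x - 7), so |x² − 49| = |x + 7|·|x - 7|.
Impose δ ≤ 1 so that |x| < 8; then |x - 7| ≤ 15.
Hence |x² − 49| ≤ 15|x + 7|, which is < ϵ once |x + 7| < ϵ/15.
Take δ = min(1, ϵ/15). If 0 < |x + 7| < δ then both bounds hold and |x² − 49| ≤ 15|x + 7| < 15·(ϵ/15) = ϵ.

δ = min(1, ϵ/15)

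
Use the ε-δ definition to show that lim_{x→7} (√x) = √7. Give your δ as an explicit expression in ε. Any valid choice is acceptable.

δ = min(7, √7·ε)

Let ε > 0 be given. We want δ > 0 such that 0 < |x − 7| < δ implies |√x − √7| < ε.
Rationalise: √x − √7 = (x − 7)/(√x + √7), so |√x − √7| = |x − 7|/(√x + √7).
Restrict δ ≤ 7 so that |x − 7| < 7 forces x > 0, and then √x + √7 > √7.
Hence |√x − √7| < |x − 7|/√7, which is < ε once |x − 7| < √7·ε.
Take δ = min(7, √7·ε). If 0 < |x − 7| < δ then x > 0 and |√x − √7| < |x − 7|/√7 < ε.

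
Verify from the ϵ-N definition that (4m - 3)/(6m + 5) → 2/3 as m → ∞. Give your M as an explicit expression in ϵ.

Let ϵ > 0. For m ≥ 1, |(4m - 3)/(6m + 5) − (2/3)| = |-38|/(6(6m + 5)) = 38/(6(6m + 5)).
Since 6m + 5 ≥ 6m for m ≥ 1, this is ≤ 38/(6·6m) = (19/18)/m.
So |(4m - 3)/(6m + 5) − (2/3)| < ϵ whenever m > (19/18)/ϵ.
Take M = (19/18)/ϵ. If m > M then |(4m - 3)/(6m + 5) − (2/3)| ≤ (19/18)/m < ϵ.

M = (19/18)/ϵ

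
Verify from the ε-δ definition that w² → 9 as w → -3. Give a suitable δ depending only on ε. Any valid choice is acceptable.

Let ε > 0. We seek δ > 0 with 0 < |w + 3| < δ ⇒ |w² − 9| < ε.
Factor: w² − 9 = (w + 3)(w - 3), so |w² − 9| = |w + 3|·|w - 3|.
Restrict δ ≤ 1. Then |w + 3| < 1 gives |w| < 4, so by the triangle inequality |w - 3| ≤ 4 + 3 = 7.
Hence |w² − 9| ≤ 7|w + 3|, which is < ε once |w + 3| < ε/7.
Take δ = min(1, ε/7). If 0 < |w + 3| < δ then both bounds hold and |w² − 9| ≤ 7|w + 3| < 7·(ε/7) = ε.

δ = min(1, ε/7)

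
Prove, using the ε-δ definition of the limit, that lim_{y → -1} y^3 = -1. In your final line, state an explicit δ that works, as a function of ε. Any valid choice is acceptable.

δ = min(2, ε/13)

Suppose ε > 0. We seek δ > 0 with 0 < |y + 1| < δ ⇒ |y^3 + 1| < ε.
Factor: y^3 + 1 = (y + 1)(y^2 - y + 1), so |y^3 + 1| = |y + 1|·|y^2 - y + 1|.
Impose δ ≤ 2 so that |y| < 3; then |y^2 - y + 1| ≤ 13.
Hence |y^3 + 1| ≤ 13|y + 1|, which is < ε once |y + 1| < ε/13.
Take δ = min(2, ε/13). If 0 < |y + 1| < δ then both bounds hold and |y^3 + 1| ≤ 13|y + 1| < 13·(ε/13) = ε.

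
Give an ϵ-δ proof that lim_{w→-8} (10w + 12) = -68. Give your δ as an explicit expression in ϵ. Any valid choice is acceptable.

δ = ϵ/10

Fix ϵ > 0. We need δ > 0 so that 0 < |w + 8| < δ implies |(10w + 12) + 68| < ϵ.
Since (10w + 12) + 68 = 10(w + 8), we have |(10w + 12) + 68| = 10|w + 8|.
So 10|w + 8| < ϵ exactly when |w + 8| < ϵ/10.
Take δ = ϵ/10. If 0 < |w + 8| < δ then |(10w + 12) + 68| = 10|w + 8| < 10·(ϵ/10) = ϵ.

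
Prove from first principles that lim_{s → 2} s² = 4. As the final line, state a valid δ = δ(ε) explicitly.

δ = min(1, ε/5)

Fix ε > 0. We seek δ > 0 with 0 < |s − 2| < δ ⇒ |s² − 4| < ε.
Factor: s² − 4 = (s − 2)(s + 2), so |s² − 4| = |s − 2|·|s + 2|.
Impose δ ≤ 1 so that |s| < 3; then |s + 2| ≤ 5.
Hence |s² − 4| ≤ 5|s − 2|, which is < ε once |s − 2| < ε/5.
Take δ = min(1, ε/5). If 0 < |s − 2| < δ then both bounds hold and |s² − 4| ≤ 5|s − 2| < 5·(ε/5) = ε.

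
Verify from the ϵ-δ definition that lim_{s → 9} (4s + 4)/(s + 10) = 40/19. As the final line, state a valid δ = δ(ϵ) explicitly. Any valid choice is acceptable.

δ = min(19/2, (361/72)ϵ)

Fix ϵ > 0. We want δ > 0 with 0 < |s − 9| < δ ⇒ |(4s + 4)/(s + 10) − (40/19)| < ϵ.
Combining over a common denominator, (4s + 4)/(s + 10) − (40/19) = [(4s + 4)·19 − 40·(s + 10)] / [19·(s + 10)] = 36(s − 9) / (19(s + 10)).
So |(4s + 4)/(s + 10) − (40/19)| = 36|s − 9| / (19·|s + 10|).
Require δ ≤ 19/2, so |s + 10| ≥ |19| − |s − 9| > 19 − 19/2 = 19/2.
Hence |(4s + 4)/(s + 10) − (40/19)| < 36|s − 9|/(19·(19/2)) = (72/361)|s − 9|, which is < ϵ once |s − 9| < (361/72)ϵ.
Take δ = min(19/2, (361/72)ϵ). Then 0 < |s − 9| < δ forces both bounds, so |(4s + 4)/(s + 10) − (40/19)| < ϵ.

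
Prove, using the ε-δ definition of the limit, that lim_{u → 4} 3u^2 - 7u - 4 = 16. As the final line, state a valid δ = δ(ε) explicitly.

δ = min(2, ε/23)

Let ε > 0. We want δ > 0 such that 0 < |u − 4| < δ implies |(3u^2 - 7u - 4) − 16| < ε.
(3u^2 - 7u - 4) − 16 = 3u^2 - 7u - 20 = (u − 4)(3u + 5).
So |(3u^2 - 7u - 4) − 16| = |u − 4|·|3u + 5|.
Assume first that |u − 4| < 2, so |u| < 6. Then |3u + 5| ≤ 3·6 + 5 = 23.
Hence |(3u^2 - 7u - 4) − 16| ≤ 23|u − 4| < ε provided |u − 4| < ε/23.
Choosing δ = min(2, ε/23) ensures both conditions, hence |(3u^2 - 7u - 4) − 16| < ε.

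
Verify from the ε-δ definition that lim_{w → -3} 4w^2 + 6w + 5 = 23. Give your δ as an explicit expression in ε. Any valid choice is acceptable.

Let ε > 0. We want δ > 0 such that 0 < |w + 3| < δ implies |(4w^2 + 6w + 5) − 23| < ε.
(4w^2 + 6w + 5) − 23 = 4w^2 + 6w - 18 = (w + 3)(4w - 6).
So |(4w^2 + 6w + 5) − 23| = |w + 3|·|4w - 6|.
Assume first that |w + 3| < 1, so |w| < 4. Then |4w - 6| ≤ 4·4 + 6 = 22.
Hence |(4w^2 + 6w + 5) − 23| ≤ 22|w + 3| < ε provided |w + 3| < ε/22.
Take δ = min(1, ε/22). Then 0 < |w + 3| < δ gives both |w + 3| < 1 and |w + 3| < ε/22, so |(4w^2 + 6w + 5) − 23| < ε.

δ = min(1, ε/22)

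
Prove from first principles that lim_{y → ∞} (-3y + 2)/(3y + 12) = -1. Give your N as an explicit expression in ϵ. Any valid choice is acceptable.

N = (14/3)/ϵ

Fix ϵ > 0. We seek N > 0 such that y > N implies |(-3y + 2)/(3y + 12) + 1| < ϵ.
(-3y + 2)/(3y + 12) + 1 = (3(-3y + 2) − (-3)(3y + 12)) / (3(3y + 12)) = 42/(3(3y + 12)).
For y > 0 we have 3y + 12 > 3y, so |(-3y + 2)/(3y + 12) + 1| = 42/(3(3y + 12)) < 42/(3·3y) = (14/3)/y.
Thus |(-3y + 2)/(3y + 12) + 1| < ϵ whenever y > (14/3)/ϵ.
Take N = (14/3)/ϵ. If y > N then |(-3y + 2)/(3y + 12) + 1| < (14/3)/y < ϵ.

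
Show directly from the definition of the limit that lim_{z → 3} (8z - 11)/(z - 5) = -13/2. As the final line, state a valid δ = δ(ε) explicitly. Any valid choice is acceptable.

Suppose ε > 0. We want δ > 0 with 0 < |z − 3| < δ ⇒ |(8z - 11)/(z - 5) + 13/2| < ε.
Combining over a common denominator, (8z - 11)/(z - 5) + 13/2 = [(8z - 11)·(-2) − 13·(z - 5)] / [(-2)·(z - 5)] = -29(z − 3) / ((-2)(z - 5)).
So |(8z - 11)/(z - 5) + 13/2| = 29|z − 3| / (2·|z − 5|).
Require δ ≤ 1, so |z − 5| ≥ |-2| − |z − 3| > 2 − 1 = 1.
Hence |(8z - 11)/(z - 5) + 13/2| < 29|z − 3|/(2·1) = (29/2)|z − 3|, which is < ε once |z − 3| < (2/29)ε.
Take δ = min(1, (2/29)ε). Then 0 < |z − 3| < δ forces both bounds, so |(8z - 11)/(z - 5) + 13/2| < ε.

δ = min(1, (2/29)ε)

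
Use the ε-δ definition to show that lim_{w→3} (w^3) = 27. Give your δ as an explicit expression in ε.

δ = min(2, ε/49)

Fix ε > 0. We seek δ > 0 with 0 < |w − 3| < δ ⇒ |w^3 − 27| < ε.
Factor: w^3 − 27 = (w − 3)(w^2 + 3w + 9), so |w^3 − 27| = |w − 3|·|w^2 + 3w + 9|.
Restrict δ ≤ 2. Then |w − 3| < 2 gives |w| < 5, so by the triangle inequality |w^2 + 3w + 9| ≤ 5^2 + 3·5 + 9 = 49.
Hence |w^3 − 27| ≤ 49|w − 3|, which is < ε once |w − 3| < ε/49.
Take δ = min(2, ε/49). If 0 < |w − 3| < δ then both bounds hold and |w^3 − 27| ≤ 49|w − 3| < 49·(ε/49) = ε.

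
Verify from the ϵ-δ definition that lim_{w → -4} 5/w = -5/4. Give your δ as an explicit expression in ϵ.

Fix ϵ > 0. We seek δ > 0 such that 0 < |w + 4| < δ implies |5/w + 5/4| < ϵ.
|5/w + 5/4| = 5·|-4 − w|/(4·|w|) = 5|w + 4|/(4|w|).
Require δ ≤ 2 so that |w| > 4 − 2 = 2, hence 4|w| > 8.
Then |5/w + 5/4| < 5|w + 4|/8, which is < ϵ when |w + 4| < (8/5)ϵ.
Take δ = min(2, (8/5)ϵ). Then 0 < |w + 4| < δ gives both |w + 4| < 2 and |w + 4| < (8/5)ϵ, so |5/w + 5/4| < ϵ.

δ = min(2, (8/5)ϵ)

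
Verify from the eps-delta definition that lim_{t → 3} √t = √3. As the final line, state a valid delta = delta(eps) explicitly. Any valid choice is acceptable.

delta = min(3, √3·eps)

Let eps > 0 be given. We want delta > 0 such that 0 < |t − 3| < delta implies |√t − √3| < eps.
Rationalise: √t − √3 = (t − 3)/(√t + √3), so |√t − √3| = |t − 3|/(√t + √3).
Restrict delta ≤ 3 so that |t − 3| < 3 forces t > 0, and then √t + √3 > √3.
Hence |√t − √3| < |t − 3|/√3, which is < eps once |t − 3| < √3·eps.
Take delta = min(3, √3·eps). If 0 < |t − 3| < delta then t > 0 and |√t − √3| < |t − 3|/√3 < eps.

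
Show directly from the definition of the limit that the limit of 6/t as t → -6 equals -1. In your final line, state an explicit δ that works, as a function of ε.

Let ε > 0. We seek δ > 0 such that 0 < |t + 6| < δ implies |6/t + 1| < ε.
|6/t + 1| = 6·|-6 − t|/(6·|t|) = 6|t + 6|/(6|t|).
Restrict δ ≤ 3. Then |t + 6| < 3 gives |t| > 3, so 6|t| > 18.
Then |6/t + 1| < 6|t + 6|/18, which is < ε when |t + 6| < 3ε.
Take δ = min(3, 3ε). Then 0 < |t + 6| < δ gives both |t + 6| < 3 and |t + 6| < 3ε, so |6/t + 1| < ε.

δ = min(3, 3ε)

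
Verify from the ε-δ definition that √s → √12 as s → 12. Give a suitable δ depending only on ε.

δ = min(12, √12·ε)

Let ε > 0. We want δ > 0 such that 0 < |s − 12| < δ implies |√s − √12| < ε.
Rationalise: √s − √12 = (s − 12)/(√s + √12), so |√s − √12| = |s − 12|/(√s + √12).
Restrict δ ≤ 12 so that |s − 12| < 12 forces s > 0, and then √s + √12 > √12.
Hence |√s − √12| < |s − 12|/√12, which is < ε once |s − 12| < √12·ε.
Take δ = min(12, √12·ε). If 0 < |s − 12| < δ then s > 0 and |√s − √12| < |s − 12|/√12 < ε.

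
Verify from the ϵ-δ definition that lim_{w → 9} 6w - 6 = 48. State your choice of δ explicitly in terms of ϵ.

Let ϵ > 0. We need δ > 0 so that 0 < |w − 9| < δ implies |(6w - 6) − 48| < ϵ.
|(6w - 6) − 48| = |6w - 54| = 6|w − 9|.
So 6|w − 9| < ϵ exactly when |w − 9| < ϵ/6.
Take δ = ϵ/6. If 0 < |w − 9| < δ then |(6w - 6) − 48| = 6|w − 9| < 6·(ϵ/6) = ϵ.

δ = ϵ/6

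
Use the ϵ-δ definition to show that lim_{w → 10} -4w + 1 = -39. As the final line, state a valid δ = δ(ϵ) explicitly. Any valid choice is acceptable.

δ = ϵ/4

Let ϵ > 0 be given. We need δ > 0 so that 0 < |w − 10| < δ implies |(-4w + 1) + 39| < ϵ.
|(-4w + 1) + 39| = |-4w + 40| = 4|w − 10|.
Thus it suffices that |w − 10| < ϵ/4.
Choosing δ = ϵ/4 gives |(-4w + 1) + 39| = 4|w − 10| < ϵ whenever |w − 10| < δ.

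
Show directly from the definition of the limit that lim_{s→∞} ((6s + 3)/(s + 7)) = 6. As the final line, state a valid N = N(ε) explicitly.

N = 39/ε

Fix ε > 0. We seek N > 0 such that s > N implies |(6s + 3)/(s + 7) − 6| < ε.
(6s + 3)/(s + 7) − 6 = ((6s + 3) − 6(s + 7)) / ((s + 7)) = -39/((s + 7)).
For s > 0 we have s + 7 > s, so |(6s + 3)/(s + 7) − 6| = 39/((s + 7)) < 39/(s) = 39/s.
Thus |(6s + 3)/(s + 7) − 6| < ε whenever s > 39/ε.
Take N = 39/ε. If s > N then |(6s + 3)/(s + 7) − 6| < 39/s < ε.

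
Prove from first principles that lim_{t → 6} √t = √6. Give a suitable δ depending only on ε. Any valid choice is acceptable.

Suppose ε > 0. We want δ > 0 such that 0 < |t − 6| < δ implies |√t − √6| < ε.
Rationalise: √t − √6 = (t − 6)/(√t + √6), so |√t − √6| = |t − 6|/(√t + √6).
Restrict δ ≤ 6 so that |t − 6| < 6 forces t > 0, and then √t + √6 > √6.
Hence |√t − √6| < |t − 6|/√6, which is < ε once |t − 6| < √6·ε.
Take δ = min(6, √6·ε). If 0 < |t − 6| < δ then t > 0 and |√t − √6| < |t − 6|/√6 < ε.

δ = min(6, √6·ε)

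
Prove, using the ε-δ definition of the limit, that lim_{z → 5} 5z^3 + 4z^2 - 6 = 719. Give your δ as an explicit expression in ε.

Let ε > 0. We want δ > 0 such that 0 < |z − 5| < δ implies |(5z^3 + 4z^2 - 6) − 719| < ε.
(5z^3 + 4z^2 - 6) − 719 = 5z^3 + 4z^2 - 725 = (z − 5)(5z^2 + 29z + 145).
So |(5z^3 + 4z^2 - 6) − 719| = |z − 5|·|5z^2 + 29z + 145|.
Require δ ≤ 1. Then |z − 5| < 1 gives |z| < 6, and by the triangle inequality |5z^2 + 29z + 145| ≤ 5·6^2 + 29·6 + 145 = 499.
Hence |(5z^3 + 4z^2 - 6) − 719| ≤ 499|z − 5| < ε provided |z − 5| < ε/499.
Take δ = min(1, ε/499). Then 0 < |z − 5| < δ gives both |z − 5| < 1 and |z − 5| < ε/499, so |(5z^3 + 4z^2 - 6) − 719| < ε.

δ = min(1, ε/499)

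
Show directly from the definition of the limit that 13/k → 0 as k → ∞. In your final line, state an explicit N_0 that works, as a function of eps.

Let eps > 0 be given. For k ≥ 1, |13/k − 0| = 13/(k) ≤ 13/k.
We need 13/k < eps, i.e. k > 13/eps.
Take N_0 = 13/eps. If k > N_0 then |13/k| ≤ 13/k < eps.

N_0 = 13/eps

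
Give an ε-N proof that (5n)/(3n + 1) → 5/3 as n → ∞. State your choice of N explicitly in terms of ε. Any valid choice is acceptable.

Let ε > 0. For n ≥ 1, |(5n)/(3n + 1) − (5/3)| = |-5|/(3(3n + 1)) = 5/(3(3n + 1)).
Since 3n + 1 ≥ 3n for n ≥ 1, this is ≤ 5/(3·3n) = (5/9)/n.
So |(5n)/(3n + 1) − (5/3)| < ε whenever n > (5/9)/ε.
Take N = (5/9)/ε. If n > N then |(5n)/(3n + 1) − (5/3)| ≤ (5/9)/n < ε.

N = (5/9)/ε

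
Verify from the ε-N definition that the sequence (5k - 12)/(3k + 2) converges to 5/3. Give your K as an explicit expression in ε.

K = (46/9)/ε

Suppose ε > 0. For k ≥ 1, |(5k - 12)/(3k + 2) − (5/3)| = |-46|/(3(3k + 2)) = 46/(3(3k + 2)).
Since 3k + 2 ≥ 3k for k ≥ 1, this is ≤ 46/(3·3k) = (46/9)/k.
So |(5k - 12)/(3k + 2) − (5/3)| < ε whenever k > (46/9)/ε.
Take K = (46/9)/ε. If k > K then |(5k - 12)/(3k + 2) − (5/3)| ≤ (46/9)/k < ε.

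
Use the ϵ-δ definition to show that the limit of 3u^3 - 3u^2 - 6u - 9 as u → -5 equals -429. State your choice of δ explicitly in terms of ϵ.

Let ϵ > 0 be given. We want δ > 0 such that 0 < |u + 5| < δ implies |(3u^3 - 3u^2 - 6u - 9) + 429| < ϵ.
(3u^3 - 3u^2 - 6u - 9) + 429 = 3u^3 - 3u^2 - 6u + 420 = (u + 5)(3u^2 - 18u + 84).
So |(3u^3 - 3u^2 - 6u - 9) + 429| = |u + 5|·|3u^2 - 18u + 84|.
Assume first that |u + 5| < 1, so |u| < 6. Then |3u^2 - 18u + 84| ≤ 3·6^2 + 18·6 + 84 = 300.
Hence |(3u^3 - 3u^2 - 6u - 9) + 429| ≤ 300|u + 5| < ϵ provided |u + 5| < ϵ/300.
Take δ = min(1, ϵ/300). Then 0 < |u + 5| < δ gives both |u + 5| < 1 and |u + 5| < ϵ/300, so |(3u^3 - 3u^2 - 6u - 9) + 429| < ϵ.

δ = min(1, ϵ/300)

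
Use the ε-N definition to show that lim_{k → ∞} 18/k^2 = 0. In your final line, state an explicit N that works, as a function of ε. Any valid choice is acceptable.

N = (18/ε)^{1/2}

Fix ε > 0. For k ≥ 1, |18/k^2 − 0| = 18/k^2.
18/k^2 < ε ⇔ k^2 > 18/ε ⇔ k > (18/ε)^{1/2}.
Take N = (18/ε)^{1/2}. Then k > N implies 18/k^2 < ε.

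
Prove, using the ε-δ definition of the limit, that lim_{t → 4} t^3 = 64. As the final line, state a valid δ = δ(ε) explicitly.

Suppose ε > 0. We seek δ > 0 with 0 < |t − 4| < δ ⇒ |t^3 − 64| < ε.
Factor: t^3 − 64 = (t − 4)(t^2 + 4t + 16), so |t^3 − 64| = |t − 4|·|t^2 + 4t + 16|.
Restrict δ ≤ 1. Then |t − 4| < 1 gives |t| < 5, so by the triangle inequality |t^2 + 4t + 16| ≤ 5^2 + 4·5 + 16 = 61.
Hence |t^3 − 64| ≤ 61|t − 4|, which is < ε once |t − 4| < ε/61.
Take δ = min(1, ε/61). If 0 < |t − 4| < δ then both bounds hold and |t^3 − 64| ≤ 61|t − 4| < 61·(ε/61) = ε.

δ = min(1, ε/61)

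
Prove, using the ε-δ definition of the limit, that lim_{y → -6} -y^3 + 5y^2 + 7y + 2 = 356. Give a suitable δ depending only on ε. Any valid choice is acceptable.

δ = min(1, ε/185)

Let ε > 0 be given. We want δ > 0 such that 0 < |y + 6| < δ implies |(-y^3 + 5y^2 + 7y + 2) − 356| < ε.
(-y^3 + 5y^2 + 7y + 2) − 356 = -y^3 + 5y^2 + 7y - 354 = (y + 6)(-y^2 + 11y - 59).
So |(-y^3 + 5y^2 + 7y + 2) − 356| = |y + 6|·|-y^2 + 11y - 59|.
Require δ ≤ 1. Then |y + 6| < 1 gives |y| < 7, and by the triangle inequality |-y^2 + 11y - 59| ≤ 7^2 + 11·7 + 59 = 185.
Hence |(-y^3 + 5y^2 + 7y + 2) − 356| ≤ 185|y + 6| < ε provided |y + 6| < ε/185.
Choosing δ = min(1, ε/185) ensures both conditions, hence |(-y^3 + 5y^2 + 7y + 2) − 356| < ε.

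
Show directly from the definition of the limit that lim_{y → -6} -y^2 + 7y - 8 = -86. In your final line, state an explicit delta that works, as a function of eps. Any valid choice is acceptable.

delta = min(1, eps/20)

Suppose eps > 0. We want delta > 0 such that 0 < |y + 6| < delta implies |(-y^2 + 7y - 8) + 86| < eps.
(-y^2 + 7y - 8) + 86 = -y^2 + 7y + 78 = (y + 6)(-y + 13).
So |(-y^2 + 7y - 8) + 86| = |y + 6|·|-y + 13|.
Assume first that |y + 6| < 1, so |y| < 7. Then |-y + 13| ≤ 7 + 13 = 20.
Hence |(-y^2 + 7y - 8) + 86| ≤ 20|y + 6| < eps provided |y + 6| < eps/20.
Choosing delta = min(1, eps/20) ensures both conditions, hence |(-y^2 + 7y - 8) + 86| < eps.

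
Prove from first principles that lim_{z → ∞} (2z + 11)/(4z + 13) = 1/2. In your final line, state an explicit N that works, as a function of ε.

N = (9/8)/ε

Fix ε > 0. We seek N > 0 such that z > N implies |(2z + 11)/(4z + 13) − (1/2)| < ε.
(2z + 11)/(4z + 13) − (1/2) = (4(2z + 11) − 2(4z + 13)) / (4(4z + 13)) = 18/(4(4z + 13)).
For z > 0 we have 4z + 13 > 4z, so |(2z + 11)/(4z + 13) − (1/2)| = 18/(4(4z + 13)) < 18/(4·4z) = (9/8)/z.
Thus |(2z + 11)/(4z + 13) − (1/2)| < ε whenever z > (9/8)/ε.
Take N = (9/8)/ε. If z > N then |(2z + 11)/(4z + 13) − (1/2)| < (9/8)/z < ε.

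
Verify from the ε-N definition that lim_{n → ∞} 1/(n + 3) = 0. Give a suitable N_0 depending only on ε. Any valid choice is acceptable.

Let ε > 0. For n ≥ 1, |1/(n + 3) − 0| = 1/(n + 3) ≤ 1/n.
We need 1/n < ε, i.e. n > 1/ε.
Take N_0 = 1/ε. If n > N_0 then |1/(n + 3)| ≤ 1/n < ε.

N_0 = 1/ε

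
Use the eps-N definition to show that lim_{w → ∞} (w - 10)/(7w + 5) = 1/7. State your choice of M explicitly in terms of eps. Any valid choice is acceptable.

Suppose eps > 0. We seek M > 0 such that w > M implies |(w - 10)/(7w + 5) − (1/7)| < eps.
(w - 10)/(7w + 5) − (1/7) = (7(w - 10) − (7w + 5)) / (7(7w + 5)) = -75/(7(7w + 5)).
For w > 0 we have 7w + 5 > 7w, so |(w - 10)/(7w + 5) − (1/7)| = 75/(7(7w + 5)) < 75/(7·7w) = (75/49)/w.
Thus |(w - 10)/(7w + 5) − (1/7)| < eps whenever w > (75/49)/eps.
Take M = (75/49)/eps. If w > M then |(w - 10)/(7w + 5) − (1/7)| < (75/49)/w < eps.

M = (75/49)/eps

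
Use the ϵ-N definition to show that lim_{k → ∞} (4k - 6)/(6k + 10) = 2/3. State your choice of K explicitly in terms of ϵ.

Suppose ϵ > 0. For k ≥ 1, |(4k - 6)/(6k + 10) − (2/3)| = |-76|/(6(6k + 10)) = 76/(6(6k + 10)).
Since 6k + 10 ≥ 6k for k ≥ 1, this is ≤ 76/(6·6k) = (19/9)/k.
So |(4k - 6)/(6k + 10) − (2/3)| < ϵ whenever k > (19/9)/ϵ.
Take K = (19/9)/ϵ. If k > K then |(4k - 6)/(6k + 10) − (2/3)| ≤ (19/9)/k < ϵ.

K = (19/9)/ϵ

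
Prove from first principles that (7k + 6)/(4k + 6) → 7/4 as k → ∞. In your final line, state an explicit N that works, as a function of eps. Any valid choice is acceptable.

Let eps > 0. For k ≥ 1, |(7k + 6)/(4k + 6) − (7/4)| = |-18|/(4(4k + 6)) = 18/(4(4k + 6)).
Since 4k + 6 ≥ 4k for k ≥ 1, this is ≤ 18/(4·4k) = (9/8)/k.
So |(7k + 6)/(4k + 6) − (7/4)| < eps whenever k > (9/8)/eps.
Take N = (9/8)/eps. If k > N then |(7k + 6)/(4k + 6) − (7/4)| ≤ (9/8)/k < eps.

N = (9/8)/eps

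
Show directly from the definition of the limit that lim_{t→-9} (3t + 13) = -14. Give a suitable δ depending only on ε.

δ = ε/3

Let ε > 0. We need δ > 0 so that 0 < |t + 9| < δ implies |(3t + 13) + 14| < ε.
|(3t + 13) + 14| = |3t + 27| = 3|t + 9|.
So 3|t + 9| < ε exactly when |t + 9| < ε/3.
Choosing δ = ε/3 gives |(3t + 13) + 14| = 3|t + 9| < ε whenever |t + 9| < δ.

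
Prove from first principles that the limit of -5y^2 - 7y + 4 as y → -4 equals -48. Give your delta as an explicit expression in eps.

delta = min(1, eps/38)

Fix eps > 0. We want delta > 0 such that 0 < |y + 4| < delta implies |(-5y^2 - 7y + 4) + 48| < eps.
(-5y^2 - 7y + 4) + 48 = -5y^2 - 7y + 52 = (y + 4)(-5y + 13).
So |(-5y^2 - 7y + 4) + 48| = |y + 4|·|-5y + 13|.
Require delta ≤ 1. Then |y + 4| < 1 gives |y| < 5, and by the triangle inequality |-5y + 13| ≤ 5·5 + 13 = 38.
Hence |(-5y^2 - 7y + 4) + 48| ≤ 38|y + 4| < eps provided |y + 4| < eps/38.
Choosing delta = min(1, eps/38) ensures both conditions, hence |(-5y^2 - 7y + 4) + 48| < eps.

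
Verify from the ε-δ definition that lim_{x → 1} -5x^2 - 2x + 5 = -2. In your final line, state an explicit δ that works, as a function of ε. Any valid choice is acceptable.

δ = min(1, ε/17)

Let ε > 0. We want δ > 0 such that 0 < |x − 1| < δ implies |(-5x^2 - 2x + 5) + 2| < ε.
(-5x^2 - 2x + 5) + 2 = -5x^2 - 2x + 7 = (x − 1)(-5x - 7).
So |(-5x^2 - 2x + 5) + 2| = |x − 1|·|-5x - 7|.
Require δ ≤ 1. Then |x − 1| < 1 gives |x| < 2, and by the triangle inequality |-5x - 7| ≤ 5·2 + 7 = 17.
Hence |(-5x^2 - 2x + 5) + 2| ≤ 17|x − 1| < ε provided |x − 1| < ε/17.
Choosing δ = min(1, ε/17) ensures both conditions, hence |(-5x^2 - 2x + 5) + 2| < ε.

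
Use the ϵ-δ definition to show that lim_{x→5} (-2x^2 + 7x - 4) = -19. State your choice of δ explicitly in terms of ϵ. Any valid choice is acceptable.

δ = min(2, ϵ/17)

Suppose ϵ > 0. We want δ > 0 such that 0 < |x − 5| < δ implies |(-2x^2 + 7x - 4) + 19| < ϵ.
(-2x^2 + 7x - 4) + 19 = -2x^2 + 7x + 15 = (x − 5)(-2x - 3).
So |(-2x^2 + 7x - 4) + 19| = |x − 5|·|-2x - 3|.
Require δ ≤ 2. Then |x − 5| < 2 gives |x| < 7, and by the triangle inequality |-2x - 3| ≤ 2·7 + 3 = 17.
Hence |(-2x^2 + 7x - 4) + 19| ≤ 17|x − 5| < ϵ provided |x − 5| < ϵ/17.
Take δ = min(2, ϵ/17). Then 0 < |x − 5| < δ gives both |x − 5| < 2 and |x − 5| < ϵ/17, so |(-2x^2 + 7x - 4) + 19| < ϵ.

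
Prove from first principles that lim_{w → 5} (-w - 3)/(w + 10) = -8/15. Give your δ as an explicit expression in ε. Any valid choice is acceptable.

δ = min(15/2, (225/14)ε)

Suppose ε > 0. We want δ > 0 with 0 < |w − 5| < δ ⇒ |(-w - 3)/(w + 10) + 8/15| < ε.
Combining over a common denominator, (-w - 3)/(w + 10) + 8/15 = [(-w - 3)·15 − (-8)·(w + 10)] / [15·(w + 10)] = -7(w − 5) / (15(w + 10)).
So |(-w - 3)/(w + 10) + 8/15| = 7|w − 5| / (15·|w + 10|).
Require δ ≤ 15/2, so |w + 10| ≥ |15| − |w − 5| > 15 − 15/2 = 15/2.
Hence |(-w - 3)/(w + 10) + 8/15| < 7|w − 5|/(15·(15/2)) = (14/225)|w − 5|, which is < ε once |w − 5| < (225/14)ε.
Take δ = min(15/2, (225/14)ε). Then 0 < |w − 5| < δ forces both bounds, so |(-w - 3)/(w + 10) + 8/15| < ε.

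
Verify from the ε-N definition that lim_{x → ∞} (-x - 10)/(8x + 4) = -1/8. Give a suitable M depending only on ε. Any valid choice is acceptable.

Fix ε > 0. We seek M > 0 such that x > M implies |(-x - 10)/(8x + 4) + 1/8| < ε.
(-x - 10)/(8x + 4) + 1/8 = (8(-x - 10) − (-1)(8x + 4)) / (8(8x + 4)) = -76/(8(8x + 4)).
For x > 0 we have 8x + 4 > 8x, so |(-x - 10)/(8x + 4) + 1/8| = 76/(8(8x + 4)) < 76/(8·8x) = (19/16)/x.
Thus |(-x - 10)/(8x + 4) + 1/8| < ε whenever x > (19/16)/ε.
Take M = (19/16)/ε. If x > M then |(-x - 10)/(8x + 4) + 1/8| < (19/16)/x < ε.

M = (19/16)/ε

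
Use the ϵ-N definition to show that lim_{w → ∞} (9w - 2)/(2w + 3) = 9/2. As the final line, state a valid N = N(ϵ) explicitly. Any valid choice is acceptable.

N = (31/4)/ϵ

Let ϵ > 0. We seek N > 0 such that w > N implies |(9w - 2)/(2w + 3) − (9/2)| < ϵ.
(9w - 2)/(2w + 3) − (9/2) = (2(9w - 2) − 9(2w + 3)) / (2(2w + 3)) = -31/(2(2w + 3)).
For w > 0 we have 2w + 3 > 2w, so |(9w - 2)/(2w + 3) − (9/2)| = 31/(2(2w + 3)) < 31/(2·2w) = (31/4)/w.
Thus |(9w - 2)/(2w + 3) − (9/2)| < ϵ whenever w > (31/4)/ϵ.
Take N = (31/4)/ϵ. If w > N then |(9w - 2)/(2w + 3) − (9/2)| < (31/4)/w < ϵ.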